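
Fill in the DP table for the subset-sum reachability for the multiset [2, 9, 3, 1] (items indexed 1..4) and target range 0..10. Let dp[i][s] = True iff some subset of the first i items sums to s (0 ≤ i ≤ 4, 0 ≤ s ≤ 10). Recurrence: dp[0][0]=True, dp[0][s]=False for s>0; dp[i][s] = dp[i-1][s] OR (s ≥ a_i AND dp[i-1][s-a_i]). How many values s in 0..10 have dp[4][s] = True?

i\s   0   1   2   3   4   5   6   7   8   9  10
  0   T   F   F   F   F   F   F   F   F   F   F
  1   T   F   T   F   F   F   F   F   F   F   F
  2   T   F   T   F   F   F   F   F   F   T   F
  3   T   F   T   T   F   T   F   F   F   T   F
  4   T   T   T   T   T   T   T   F   F   T   T

9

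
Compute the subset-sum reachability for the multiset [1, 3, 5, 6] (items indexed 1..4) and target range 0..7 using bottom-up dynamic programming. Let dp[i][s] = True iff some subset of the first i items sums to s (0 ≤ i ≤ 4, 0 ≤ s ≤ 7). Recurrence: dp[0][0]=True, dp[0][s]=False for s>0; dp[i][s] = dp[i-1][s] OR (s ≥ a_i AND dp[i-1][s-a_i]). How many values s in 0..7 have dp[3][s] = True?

6

i\s   0   1   2   3   4   5   6   7
  0   T   F   F   F   F   F   F   F
  1   T   T   F   F   F   F   F   F
  2   T   T   F   T   T   F   F   F
  3   T   T   F   T   T   T   T   F
  4   T   T   F   T   T   T   T   T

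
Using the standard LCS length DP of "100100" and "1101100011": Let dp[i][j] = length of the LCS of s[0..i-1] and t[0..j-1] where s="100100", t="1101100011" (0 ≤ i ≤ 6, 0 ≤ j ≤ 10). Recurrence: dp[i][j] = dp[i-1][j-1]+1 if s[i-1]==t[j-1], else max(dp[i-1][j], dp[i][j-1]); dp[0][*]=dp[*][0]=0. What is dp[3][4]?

   ''  1  1  0  1  1  0  0  0  1  1
''  0  0  0  0  0  0  0  0  0  0  0
 1  0  1  1  1  1  1  1  1  1  1  1
 0  0  1  1  2  2  2  2  2  2  2  2
 0  0  1  1  2  2  2  3  3  3  3  3
 1  0  1  2  2  3  3  3  3  3  4  4
 0  0  1  2  3  3  3  4  4  4  4  4
 0  0  1  2  3  3  3  4  5  5  5  5

2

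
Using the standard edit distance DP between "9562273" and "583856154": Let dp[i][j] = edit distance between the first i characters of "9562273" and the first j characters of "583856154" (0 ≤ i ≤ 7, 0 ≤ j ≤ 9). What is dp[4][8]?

   ''  5  8  3  8  5  6  1  5  4
''  0  1  2  3  4  5  6  7  8  9
 9  1  1  2  3  4  5  6  7  8  9
 5  2  1  2  3  4  4  5  6  7  8
 6  3  2  2  3  4  5  4  5  6  7
 2  4  3  3  3  4  5  5  5  6  7
 2  5  4  4  4  4  5  6  6  6  7
 7  6  5  5  5  5  5  6  7  7  7
 3  7  6  6  5  6  6  6  7  8  8

6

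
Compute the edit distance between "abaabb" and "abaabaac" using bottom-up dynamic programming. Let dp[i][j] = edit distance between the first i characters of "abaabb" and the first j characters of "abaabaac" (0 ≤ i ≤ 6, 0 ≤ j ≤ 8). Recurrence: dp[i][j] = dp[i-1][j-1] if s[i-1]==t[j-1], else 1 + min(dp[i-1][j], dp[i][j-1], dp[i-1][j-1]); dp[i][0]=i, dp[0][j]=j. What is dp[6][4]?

   ''  a  b  a  a  b  a  a  c
''  0  1  2  3  4  5  6  7  8
 a  1  0  1  2  3  4  5  6  7
 b  2  1  0  1  2  3  4  5  6
 a  3  2  1  0  1  2  3  4  5
 a  4  3  2  1  0  1  2  3  4
 b  5  4  3  2  1  0  1  2  3
 b  6  5  4  3  2  1  1  2  3

2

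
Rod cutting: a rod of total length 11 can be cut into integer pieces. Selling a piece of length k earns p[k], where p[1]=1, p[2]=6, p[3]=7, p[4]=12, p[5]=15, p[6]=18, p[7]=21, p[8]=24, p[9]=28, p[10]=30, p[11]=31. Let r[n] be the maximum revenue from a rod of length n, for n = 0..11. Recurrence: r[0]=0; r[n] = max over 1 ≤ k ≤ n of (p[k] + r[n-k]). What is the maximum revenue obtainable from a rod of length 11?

34

   n    0    1    2    3    4    5    6    7    8    9   10   11
r[n]    0    1    6    7   12   15   18   21   24   28   30   34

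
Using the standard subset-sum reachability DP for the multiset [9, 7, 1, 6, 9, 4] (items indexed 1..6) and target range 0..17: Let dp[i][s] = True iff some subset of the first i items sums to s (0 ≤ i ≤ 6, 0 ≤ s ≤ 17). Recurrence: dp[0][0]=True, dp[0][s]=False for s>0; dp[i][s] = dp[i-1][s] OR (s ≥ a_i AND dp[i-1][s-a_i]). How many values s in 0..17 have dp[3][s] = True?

8

i\s   0   1   2   3   4   5   6   7   8   9  10  11  12  13  14  15  16  17
  0   T   F   F   F   F   F   F   F   F   F   F   F   F   F   F   F   F   F
  1   T   F   F   F   F   F   F   F   F   T   F   F   F   F   F   F   F   F
  2   T   F   F   F   F   F   F   T   F   T   F   F   F   F   F   F   T   F
  3   T   T   F   F   F   F   F   T   T   T   T   F   F   F   F   F   T   T
  4   T   T   F   F   F   F   T   T   T   T   T   F   F   T   T   T   T   T
  5   T   T   F   F   F   F   T   T   T   T   T   F   F   T   T   T   T   T
  6   T   T   F   F   T   T   T   T   T   T   T   T   T   T   T   T   T   T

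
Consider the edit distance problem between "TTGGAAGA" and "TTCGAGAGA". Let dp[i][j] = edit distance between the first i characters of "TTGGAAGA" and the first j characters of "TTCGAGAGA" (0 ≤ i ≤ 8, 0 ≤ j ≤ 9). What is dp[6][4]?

   ''  T  T  C  G  A  G  A  G  A
''  0  1  2  3  4  5  6  7  8  9
 T  1  0  1  2  3  4  5  6  7  8
 T  2  1  0  1  2  3  4  5  6  7
 G  3  2  1  1  1  2  3  4  5  6
 G  4  3  2  2  1  2  2  3  4  5
 A  5  4  3  3  2  1  2  2  3  4
 A  6  5  4  4  3  2  2  2  3  3
 G  7  6  5  5  4  3  2  3  2  3
 A  8  7  6  6  5  4  3  2  3  2

3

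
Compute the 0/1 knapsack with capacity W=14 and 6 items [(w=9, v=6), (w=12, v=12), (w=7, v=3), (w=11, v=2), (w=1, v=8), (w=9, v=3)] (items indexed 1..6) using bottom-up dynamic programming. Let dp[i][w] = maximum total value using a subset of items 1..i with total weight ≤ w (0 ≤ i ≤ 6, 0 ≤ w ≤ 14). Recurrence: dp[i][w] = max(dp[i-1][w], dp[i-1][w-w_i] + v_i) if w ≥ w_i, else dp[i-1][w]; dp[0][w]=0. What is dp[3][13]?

i\w   0   1   2   3   4   5   6   7   8   9  10  11  12  13  14
  0   0   0   0   0   0   0   0   0   0   0   0   0   0   0   0
  1   0   0   0   0   0   0   0   0   0   6   6   6   6   6   6
  2   0   0   0   0   0   0   0   0   0   6   6   6  12  12  12
  3   0   0   0   0   0   0   0   3   3   6   6   6  12  12  12
  4   0   0   0   0   0   0   0   3   3   6   6   6  12  12  12
  5   0   8   8   8   8   8   8   8  11  11  14  14  14  20  20
  6   0   8   8   8   8   8   8   8  11  11  14  14  14  20  20

12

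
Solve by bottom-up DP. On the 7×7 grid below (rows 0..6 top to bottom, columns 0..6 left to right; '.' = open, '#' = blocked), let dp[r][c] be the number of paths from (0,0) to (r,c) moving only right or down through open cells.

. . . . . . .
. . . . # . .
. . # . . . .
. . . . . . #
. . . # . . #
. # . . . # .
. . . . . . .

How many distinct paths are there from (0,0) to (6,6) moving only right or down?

r\c   0   1   2   3   4   5   6
  0   1   1   1   1   1   1   1
  1   1   2   3   4   0   1   2
  2   1   3   0   4   4   5   7
  3   1   4   4   8  12  17   0
  4   1   5   9   0  12  29   0
  5   1   0   9   9  21   0   0
  6   1   1  10  19  40  40  40

40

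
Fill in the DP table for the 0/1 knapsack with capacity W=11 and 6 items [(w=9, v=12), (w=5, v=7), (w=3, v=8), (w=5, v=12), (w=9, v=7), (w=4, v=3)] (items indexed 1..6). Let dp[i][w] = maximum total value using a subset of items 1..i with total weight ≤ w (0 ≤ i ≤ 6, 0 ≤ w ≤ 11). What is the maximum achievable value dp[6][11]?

i\w   0   1   2   3   4   5   6   7   8   9  10  11
  0   0   0   0   0   0   0   0   0   0   0   0   0
  1   0   0   0   0   0   0   0   0   0  12  12  12
  2   0   0   0   0   0   7   7   7   7  12  12  12
  3   0   0   0   8   8   8   8   8  15  15  15  15
  4   0   0   0   8   8  12  12  12  20  20  20  20
  5   0   0   0   8   8  12  12  12  20  20  20  20
  6   0   0   0   8   8  12  12  12  20  20  20  20

20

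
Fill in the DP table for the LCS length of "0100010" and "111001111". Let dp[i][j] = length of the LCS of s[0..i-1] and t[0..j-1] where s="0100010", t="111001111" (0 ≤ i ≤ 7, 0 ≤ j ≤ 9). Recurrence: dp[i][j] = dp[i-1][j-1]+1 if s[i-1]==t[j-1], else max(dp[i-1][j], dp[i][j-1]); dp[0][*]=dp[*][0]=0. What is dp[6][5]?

   ''  1  1  1  0  0  1  1  1  1
''  0  0  0  0  0  0  0  0  0  0
 0  0  0  0  0  1  1  1  1  1  1
 1  0  1  1  1  1  1  2  2  2  2
 0  0  1  1  1  2  2  2  2  2  2
 0  0  1  1  1  2  3  3  3  3  3
 0  0  1  1  1  2  3  3  3  3  3
 1  0  1  2  2  2  3  4  4  4  4
 0  0  1  2  2  3  3  4  4  4  4

3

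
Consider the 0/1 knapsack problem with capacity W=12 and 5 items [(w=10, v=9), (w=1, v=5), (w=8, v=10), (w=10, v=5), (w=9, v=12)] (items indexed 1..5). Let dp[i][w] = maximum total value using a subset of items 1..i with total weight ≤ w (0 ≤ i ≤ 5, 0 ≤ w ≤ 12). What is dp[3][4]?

5

i\w   0   1   2   3   4   5   6   7   8   9  10  11  12
  0   0   0   0   0   0   0   0   0   0   0   0   0   0
  1   0   0   0   0   0   0   0   0   0   0   9   9   9
  2   0   5   5   5   5   5   5   5   5   5   9  14  14
  3   0   5   5   5   5   5   5   5  10  15  15  15  15
  4   0   5   5   5   5   5   5   5  10  15  15  15  15
  5   0   5   5   5   5   5   5   5  10  15  17  17  17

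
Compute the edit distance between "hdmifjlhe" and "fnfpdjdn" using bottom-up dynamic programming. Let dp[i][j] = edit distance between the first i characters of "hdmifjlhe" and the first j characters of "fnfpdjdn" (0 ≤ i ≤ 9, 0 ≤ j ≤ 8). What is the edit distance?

8

   ''  f  n  f  p  d  j  d  n
''  0  1  2  3  4  5  6  7  8
 h  1  1  2  3  4  5  6  7  8
 d  2  2  2  3  4  4  5  6  7
 m  3  3  3  3  4  5  5  6  7
 i  4  4  4  4  4  5  6  6  7
 f  5  4  5  4  5  5  6  7  7
 j  6  5  5  5  5  6  5  6  7
 l  7  6  6  6  6  6  6  6  7
 h  8  7  7  7  7  7  7  7  7
 e  9  8  8  8  8  8  8  8  8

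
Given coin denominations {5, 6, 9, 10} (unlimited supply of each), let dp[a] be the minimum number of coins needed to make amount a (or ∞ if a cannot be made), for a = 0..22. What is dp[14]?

2

 a  0  1  2  3  4  5  6  7  8  9 10 11 12 13 14 15 16 17 18 19 20 21 22
dp  0  -  -  -  -  1  1  -  -  1  1  2  2  -  2  2  2  3  2  2  2  3  3
(- denotes ∞ / unreachable)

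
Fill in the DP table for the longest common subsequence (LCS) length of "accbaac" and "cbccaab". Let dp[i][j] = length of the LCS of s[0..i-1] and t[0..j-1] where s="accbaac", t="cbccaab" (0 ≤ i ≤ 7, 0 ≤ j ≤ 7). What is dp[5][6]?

3

   ''  c  b  c  c  a  a  b
''  0  0  0  0  0  0  0  0
 a  0  0  0  0  0  1  1  1
 c  0  1  1  1  1  1  1  1
 c  0  1  1  2  2  2  2  2
 b  0  1  2  2  2  2  2  3
 a  0  1  2  2  2  3  3  3
 a  0  1  2  2  2  3  4  4
 c  0  1  2  3  3  3  4  4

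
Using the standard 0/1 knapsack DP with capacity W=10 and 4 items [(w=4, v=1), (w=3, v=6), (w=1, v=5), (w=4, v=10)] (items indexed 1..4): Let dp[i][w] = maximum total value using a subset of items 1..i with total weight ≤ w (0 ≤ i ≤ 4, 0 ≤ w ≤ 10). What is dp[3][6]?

11

i\w   0   1   2   3   4   5   6   7   8   9  10
  0   0   0   0   0   0   0   0   0   0   0   0
  1   0   0   0   0   1   1   1   1   1   1   1
  2   0   0   0   6   6   6   6   7   7   7   7
  3   0   5   5   6  11  11  11  11  12  12  12
  4   0   5   5   6  11  15  15  16  21  21  21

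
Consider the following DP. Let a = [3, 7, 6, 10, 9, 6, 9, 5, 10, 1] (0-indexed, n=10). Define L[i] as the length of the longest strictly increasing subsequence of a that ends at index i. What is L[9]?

1

   i    0    1    2    3    4    5    6    7    8    9
a[i]    3    7    6   10    9    6    9    5   10    1
L[i]    1    2    2    3    3    2    3    2    4    1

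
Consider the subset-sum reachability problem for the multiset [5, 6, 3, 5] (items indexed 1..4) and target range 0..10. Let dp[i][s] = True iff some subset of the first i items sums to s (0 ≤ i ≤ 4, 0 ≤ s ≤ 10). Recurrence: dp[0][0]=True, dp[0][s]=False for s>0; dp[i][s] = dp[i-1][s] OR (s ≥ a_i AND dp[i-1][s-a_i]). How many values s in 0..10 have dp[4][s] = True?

i\s   0   1   2   3   4   5   6   7   8   9  10
  0   T   F   F   F   F   F   F   F   F   F   F
  1   T   F   F   F   F   T   F   F   F   F   F
  2   T   F   F   F   F   T   T   F   F   F   F
  3   T   F   F   T   F   T   T   F   T   T   F
  4   T   F   F   T   F   T   T   F   T   T   T

7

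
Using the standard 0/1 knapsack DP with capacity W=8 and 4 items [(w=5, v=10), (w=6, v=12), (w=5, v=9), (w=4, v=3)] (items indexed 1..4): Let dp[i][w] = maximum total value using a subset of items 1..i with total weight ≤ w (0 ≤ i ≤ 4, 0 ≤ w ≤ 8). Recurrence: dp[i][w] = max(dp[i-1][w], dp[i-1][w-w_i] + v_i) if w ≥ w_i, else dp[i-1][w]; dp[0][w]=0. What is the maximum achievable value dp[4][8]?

i\w   0   1   2   3   4   5   6   7   8
  0   0   0   0   0   0   0   0   0   0
  1   0   0   0   0   0  10  10  10  10
  2   0   0   0   0   0  10  12  12  12
  3   0   0   0   0   0  10  12  12  12
  4   0   0   0   0   3  10  12  12  12

12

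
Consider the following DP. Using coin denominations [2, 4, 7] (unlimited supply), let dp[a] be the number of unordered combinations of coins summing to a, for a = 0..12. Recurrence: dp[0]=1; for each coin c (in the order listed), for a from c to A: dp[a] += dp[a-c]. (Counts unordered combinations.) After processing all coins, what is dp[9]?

after  coin     0     1     2     3     4     5     6     7     8     9    10    11    12
          2     1     0     1     0     1     0     1     0     1     0     1     0     1
          4     1     0     1     0     2     0     2     0     3     0     3     0     4
          7     1     0     1     0     2     0     2     1     3     1     3     2     4

1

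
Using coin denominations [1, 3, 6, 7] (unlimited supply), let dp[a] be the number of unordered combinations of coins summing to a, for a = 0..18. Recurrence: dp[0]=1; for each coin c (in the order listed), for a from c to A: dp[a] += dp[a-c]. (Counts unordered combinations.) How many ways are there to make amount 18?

24

after  coin     0     1     2     3     4     5     6     7     8     9    10    11    12    13    14    15    16    17    18
          1     1     1     1     1     1     1     1     1     1     1     1     1     1     1     1     1     1     1     1
          3     1     1     1     2     2     2     3     3     3     4     4     4     5     5     5     6     6     6     7
          6     1     1     1     2     2     2     4     4     4     6     6     6     9     9     9    12    12    12    16
          7     1     1     1     2     2     2     4     5     5     7     8     8    11    13    14    17    19    20    24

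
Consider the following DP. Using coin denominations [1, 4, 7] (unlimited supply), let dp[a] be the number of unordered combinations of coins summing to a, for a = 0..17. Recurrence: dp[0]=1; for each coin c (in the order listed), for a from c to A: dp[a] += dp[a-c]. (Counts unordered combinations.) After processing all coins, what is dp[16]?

9

after  coin     0     1     2     3     4     5     6     7     8     9    10    11    12    13    14    15    16    17
          1     1     1     1     1     1     1     1     1     1     1     1     1     1     1     1     1     1     1
          4     1     1     1     1     2     2     2     2     3     3     3     3     4     4     4     4     5     5
          7     1     1     1     1     2     2     2     3     4     4     4     5     6     6     7     8     9     9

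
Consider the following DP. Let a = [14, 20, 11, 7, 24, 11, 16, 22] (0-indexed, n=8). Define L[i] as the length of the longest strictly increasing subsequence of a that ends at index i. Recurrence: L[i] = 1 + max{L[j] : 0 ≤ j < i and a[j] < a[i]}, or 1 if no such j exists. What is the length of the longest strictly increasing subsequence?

4

   i    0    1    2    3    4    5    6    7
a[i]   14   20   11    7   24   11   16   22
L[i]    1    2    1    1    3    2    3    4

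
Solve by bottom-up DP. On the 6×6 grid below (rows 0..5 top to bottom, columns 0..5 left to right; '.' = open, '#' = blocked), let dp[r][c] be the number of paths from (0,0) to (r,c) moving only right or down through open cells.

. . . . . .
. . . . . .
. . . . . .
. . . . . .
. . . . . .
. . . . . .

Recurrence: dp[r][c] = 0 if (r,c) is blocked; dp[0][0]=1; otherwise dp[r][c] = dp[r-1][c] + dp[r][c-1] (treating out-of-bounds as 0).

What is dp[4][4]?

r\c   0   1   2   3   4   5
  0   1   1   1   1   1   1
  1   1   2   3   4   5   6
  2   1   3   6  10  15  21
  3   1   4  10  20  35  56
  4   1   5  15  35  70 126
  5   1   6  21  56 126 252

70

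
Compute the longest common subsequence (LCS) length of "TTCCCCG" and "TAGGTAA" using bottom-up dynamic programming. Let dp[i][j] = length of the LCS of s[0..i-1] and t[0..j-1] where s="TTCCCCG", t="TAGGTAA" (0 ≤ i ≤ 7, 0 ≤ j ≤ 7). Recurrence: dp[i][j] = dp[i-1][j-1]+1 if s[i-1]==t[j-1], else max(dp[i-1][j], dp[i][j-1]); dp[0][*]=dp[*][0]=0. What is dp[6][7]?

   ''  T  A  G  G  T  A  A
''  0  0  0  0  0  0  0  0
 T  0  1  1  1  1  1  1  1
 T  0  1  1  1  1  2  2  2
 C  0  1  1  1  1  2  2  2
 C  0  1  1  1  1  2  2  2
 C  0  1  1  1  1  2  2  2
 C  0  1  1  1  1  2  2  2
 G  0  1  1  2  2  2  2  2

2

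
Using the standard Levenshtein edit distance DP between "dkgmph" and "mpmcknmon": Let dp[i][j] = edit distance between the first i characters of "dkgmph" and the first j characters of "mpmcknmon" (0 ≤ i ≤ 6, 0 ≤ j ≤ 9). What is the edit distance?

   ''  m  p  m  c  k  n  m  o  n
''  0  1  2  3  4  5  6  7  8  9
 d  1  1  2  3  4  5  6  7  8  9
 k  2  2  2  3  4  4  5  6  7  8
 g  3  3  3  3  4  5  5  6  7  8
 m  4  3  4  3  4  5  6  5  6  7
 p  5  4  3  4  4  5  6  6  6  7
 h  6  5  4  4  5  5  6  7  7  7

7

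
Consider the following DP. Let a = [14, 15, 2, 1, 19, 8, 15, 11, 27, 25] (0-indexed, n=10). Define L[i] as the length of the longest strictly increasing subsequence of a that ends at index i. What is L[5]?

   i    0    1    2    3    4    5    6    7    8    9
a[i]   14   15    2    1   19    8   15   11   27   25
L[i]    1    2    1    1    3    2    3    3    4    4

2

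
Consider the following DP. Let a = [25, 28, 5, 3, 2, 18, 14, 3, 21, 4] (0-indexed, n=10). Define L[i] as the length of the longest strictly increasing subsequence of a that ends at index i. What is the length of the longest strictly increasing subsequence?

3

   i    0    1    2    3    4    5    6    7    8    9
a[i]   25   28    5    3    2   18   14    3   21    4
L[i]    1    2    1    1    1    2    2    2    3    3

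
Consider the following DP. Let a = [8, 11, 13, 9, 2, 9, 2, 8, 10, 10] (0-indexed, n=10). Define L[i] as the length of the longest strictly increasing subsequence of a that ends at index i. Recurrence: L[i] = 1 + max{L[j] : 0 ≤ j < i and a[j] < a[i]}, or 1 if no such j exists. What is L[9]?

   i    0    1    2    3    4    5    6    7    8    9
a[i]    8   11   13    9    2    9    2    8   10   10
L[i]    1    2    3    2    1    2    1    2    3    3

3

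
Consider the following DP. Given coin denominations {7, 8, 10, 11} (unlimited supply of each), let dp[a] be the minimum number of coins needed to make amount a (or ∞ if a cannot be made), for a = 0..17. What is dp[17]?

2

 a  0  1  2  3  4  5  6  7  8  9 10 11 12 13 14 15 16 17
dp  0  -  -  -  -  -  -  1  1  -  1  1  -  -  2  2  2  2
(- denotes ∞ / unreachable)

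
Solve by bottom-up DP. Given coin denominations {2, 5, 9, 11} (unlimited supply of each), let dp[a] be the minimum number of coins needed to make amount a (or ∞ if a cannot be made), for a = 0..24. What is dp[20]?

2

 a  0  1  2  3  4  5  6  7  8  9 10 11 12 13 14 15 16 17 18 19 20 21 22 23 24
dp  0  -  1  -  2  1  3  2  4  1  2  1  3  2  2  3  2  4  2  3  2  3  2  3  3
(- denotes ∞ / unreachable)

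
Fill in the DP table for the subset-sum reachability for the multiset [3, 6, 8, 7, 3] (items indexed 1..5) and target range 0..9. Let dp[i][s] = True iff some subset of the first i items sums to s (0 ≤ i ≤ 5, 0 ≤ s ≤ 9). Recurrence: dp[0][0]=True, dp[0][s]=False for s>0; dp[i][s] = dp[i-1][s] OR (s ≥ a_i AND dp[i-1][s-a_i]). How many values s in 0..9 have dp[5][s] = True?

i\s   0   1   2   3   4   5   6   7   8   9
  0   T   F   F   F   F   F   F   F   F   F
  1   T   F   F   T   F   F   F   F   F   F
  2   T   F   F   T   F   F   T   F   F   T
  3   T   F   F   T   F   F   T   F   T   T
  4   T   F   F   T   F   F   T   T   T   T
  5   T   F   F   T   F   F   T   T   T   T

6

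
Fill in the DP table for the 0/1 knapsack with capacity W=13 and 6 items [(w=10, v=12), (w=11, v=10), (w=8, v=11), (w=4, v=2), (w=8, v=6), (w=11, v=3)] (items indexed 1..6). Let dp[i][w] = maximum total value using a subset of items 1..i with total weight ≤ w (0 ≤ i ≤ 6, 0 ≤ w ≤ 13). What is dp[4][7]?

i\w   0   1   2   3   4   5   6   7   8   9  10  11  12  13
  0   0   0   0   0   0   0   0   0   0   0   0   0   0   0
  1   0   0   0   0   0   0   0   0   0   0  12  12  12  12
  2   0   0   0   0   0   0   0   0   0   0  12  12  12  12
  3   0   0   0   0   0   0   0   0  11  11  12  12  12  12
  4   0   0   0   0   2   2   2   2  11  11  12  12  13  13
  5   0   0   0   0   2   2   2   2  11  11  12  12  13  13
  6   0   0   0   0   2   2   2   2  11  11  12  12  13  13

2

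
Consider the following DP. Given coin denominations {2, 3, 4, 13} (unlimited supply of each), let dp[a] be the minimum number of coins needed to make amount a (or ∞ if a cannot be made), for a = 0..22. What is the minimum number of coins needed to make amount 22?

4

 a  0  1  2  3  4  5  6  7  8  9 10 11 12 13 14 15 16 17 18 19 20 21 22
dp  0  -  1  1  1  2  2  2  2  3  3  3  3  1  4  2  2  2  3  3  3  3  4
(- denotes ∞ / unreachable)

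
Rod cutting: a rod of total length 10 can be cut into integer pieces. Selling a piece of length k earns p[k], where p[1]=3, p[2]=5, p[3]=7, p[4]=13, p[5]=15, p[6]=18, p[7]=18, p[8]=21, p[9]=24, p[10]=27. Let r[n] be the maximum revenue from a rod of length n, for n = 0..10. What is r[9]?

   n    0    1    2    3    4    5    6    7    8    9   10
r[n]    0    3    6    9   13   16   19   22   26   29   32

29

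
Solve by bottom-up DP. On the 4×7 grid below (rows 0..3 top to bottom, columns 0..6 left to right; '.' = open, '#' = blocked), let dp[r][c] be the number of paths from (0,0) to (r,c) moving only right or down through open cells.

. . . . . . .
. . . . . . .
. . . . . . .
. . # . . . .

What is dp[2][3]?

r\c   0   1   2   3   4   5   6
  0   1   1   1   1   1   1   1
  1   1   2   3   4   5   6   7
  2   1   3   6  10  15  21  28
  3   1   4   0  10  25  46  74

10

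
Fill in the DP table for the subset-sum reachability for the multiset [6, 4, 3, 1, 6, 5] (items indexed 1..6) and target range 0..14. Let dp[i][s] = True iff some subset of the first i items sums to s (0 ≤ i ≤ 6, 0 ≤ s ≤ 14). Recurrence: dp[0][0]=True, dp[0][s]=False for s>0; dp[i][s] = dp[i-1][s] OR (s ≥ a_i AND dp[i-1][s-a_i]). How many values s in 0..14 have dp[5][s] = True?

i\s   0   1   2   3   4   5   6   7   8   9  10  11  12  13  14
  0   T   F   F   F   F   F   F   F   F   F   F   F   F   F   F
  1   T   F   F   F   F   F   T   F   F   F   F   F   F   F   F
  2   T   F   F   F   T   F   T   F   F   F   T   F   F   F   F
  3   T   F   F   T   T   F   T   T   F   T   T   F   F   T   F
  4   T   T   F   T   T   T   T   T   T   T   T   T   F   T   T
  5   T   T   F   T   T   T   T   T   T   T   T   T   T   T   T
  6   T   T   F   T   T   T   T   T   T   T   T   T   T   T   T

14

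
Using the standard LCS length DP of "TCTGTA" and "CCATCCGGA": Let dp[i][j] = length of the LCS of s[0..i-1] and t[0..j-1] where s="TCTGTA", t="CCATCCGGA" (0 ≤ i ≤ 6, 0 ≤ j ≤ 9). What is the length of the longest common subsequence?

   ''  C  C  A  T  C  C  G  G  A
''  0  0  0  0  0  0  0  0  0  0
 T  0  0  0  0  1  1  1  1  1  1
 C  0  1  1  1  1  2  2  2  2  2
 T  0  1  1  1  2  2  2  2  2  2
 G  0  1  1  1  2  2  2  3  3  3
 T  0  1  1  1  2  2  2  3  3  3
 A  0  1  1  2  2  2  2  3  3  4

4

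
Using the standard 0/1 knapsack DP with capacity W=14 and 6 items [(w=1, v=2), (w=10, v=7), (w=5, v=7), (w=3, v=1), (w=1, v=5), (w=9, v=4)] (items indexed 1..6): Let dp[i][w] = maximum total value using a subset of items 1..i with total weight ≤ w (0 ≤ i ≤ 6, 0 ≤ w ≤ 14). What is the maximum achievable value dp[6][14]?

i\w   0   1   2   3   4   5   6   7   8   9  10  11  12  13  14
  0   0   0   0   0   0   0   0   0   0   0   0   0   0   0   0
  1   0   2   2   2   2   2   2   2   2   2   2   2   2   2   2
  2   0   2   2   2   2   2   2   2   2   2   7   9   9   9   9
  3   0   2   2   2   2   7   9   9   9   9   9   9   9   9   9
  4   0   2   2   2   3   7   9   9   9  10  10  10  10  10  10
  5   0   5   7   7   7   8  12  14  14  14  15  15  15  15  15
  6   0   5   7   7   7   8  12  14  14  14  15  15  15  15  15

15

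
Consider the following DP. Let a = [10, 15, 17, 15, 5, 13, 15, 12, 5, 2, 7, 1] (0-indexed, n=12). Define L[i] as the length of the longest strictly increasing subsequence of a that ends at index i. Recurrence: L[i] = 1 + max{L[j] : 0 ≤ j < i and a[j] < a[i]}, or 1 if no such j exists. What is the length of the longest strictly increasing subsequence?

3

   i    0    1    2    3    4    5    6    7    8    9   10   11
a[i]   10   15   17   15    5   13   15   12    5    2    7    1
L[i]    1    2    3    2    1    2    3    2    1    1    2    1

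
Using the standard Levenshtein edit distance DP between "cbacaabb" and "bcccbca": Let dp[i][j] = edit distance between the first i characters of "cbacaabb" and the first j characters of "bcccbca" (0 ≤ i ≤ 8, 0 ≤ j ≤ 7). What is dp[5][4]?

   ''  b  c  c  c  b  c  a
''  0  1  2  3  4  5  6  7
 c  1  1  1  2  3  4  5  6
 b  2  1  2  2  3  3  4  5
 a  3  2  2  3  3  4  4  4
 c  4  3  2  2  3  4  4  5
 a  5  4  3  3  3  4  5  4
 a  6  5  4  4  4  4  5  5
 b  7  6  5  5  5  4  5  6
 b  8  7  6  6  6  5  5  6

3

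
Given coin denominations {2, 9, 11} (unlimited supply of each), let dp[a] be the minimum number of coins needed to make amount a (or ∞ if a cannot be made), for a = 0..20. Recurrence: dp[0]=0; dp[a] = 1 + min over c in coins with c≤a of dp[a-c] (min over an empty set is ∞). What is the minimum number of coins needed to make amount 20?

2

 a  0  1  2  3  4  5  6  7  8  9 10 11 12 13 14 15 16 17 18 19 20
dp  0  -  1  -  2  -  3  -  4  1  5  1  6  2  7  3  8  4  2  5  2
(- denotes ∞ / unreachable)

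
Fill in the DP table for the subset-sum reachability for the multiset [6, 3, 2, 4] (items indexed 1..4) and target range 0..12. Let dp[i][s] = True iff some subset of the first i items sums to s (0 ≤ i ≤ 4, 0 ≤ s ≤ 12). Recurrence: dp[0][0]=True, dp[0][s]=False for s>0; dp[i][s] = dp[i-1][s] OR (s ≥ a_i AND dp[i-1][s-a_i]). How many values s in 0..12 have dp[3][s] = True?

8

i\s   0   1   2   3   4   5   6   7   8   9  10  11  12
  0   T   F   F   F   F   F   F   F   F   F   F   F   F
  1   T   F   F   F   F   F   T   F   F   F   F   F   F
  2   T   F   F   T   F   F   T   F   F   T   F   F   F
  3   T   F   T   T   F   T   T   F   T   T   F   T   F
  4   T   F   T   T   T   T   T   T   T   T   T   T   T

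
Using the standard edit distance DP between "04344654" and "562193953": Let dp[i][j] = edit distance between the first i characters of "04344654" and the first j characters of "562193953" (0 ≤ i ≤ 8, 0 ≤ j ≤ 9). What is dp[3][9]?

   ''  5  6  2  1  9  3  9  5  3
''  0  1  2  3  4  5  6  7  8  9
 0  1  1  2  3  4  5  6  7  8  9
 4  2  2  2  3  4  5  6  7  8  9
 3  3  3  3  3  4  5  5  6  7  8
 4  4  4  4  4  4  5  6  6  7  8
 4  5  5  5  5  5  5  6  7  7  8
 6  6  6  5  6  6  6  6  7  8  8
 5  7  6  6  6  7  7  7  7  7  8
 4  8  7  7  7  7  8  8  8  8  8

8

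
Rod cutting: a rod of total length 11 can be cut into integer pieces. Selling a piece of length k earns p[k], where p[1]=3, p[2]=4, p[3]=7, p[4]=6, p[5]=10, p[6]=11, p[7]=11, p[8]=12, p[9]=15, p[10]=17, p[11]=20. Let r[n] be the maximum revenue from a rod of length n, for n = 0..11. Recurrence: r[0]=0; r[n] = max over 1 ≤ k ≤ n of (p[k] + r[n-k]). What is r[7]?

   n    0    1    2    3    4    5    6    7    8    9   10   11
r[n]    0    3    6    9   12   15   18   21   24   27   30   33

21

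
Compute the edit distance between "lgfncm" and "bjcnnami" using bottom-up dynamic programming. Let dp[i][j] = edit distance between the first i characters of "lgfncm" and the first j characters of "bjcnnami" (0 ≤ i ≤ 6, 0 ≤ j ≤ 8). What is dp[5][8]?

   ''  b  j  c  n  n  a  m  i
''  0  1  2  3  4  5  6  7  8
 l  1  1  2  3  4  5  6  7  8
 g  2  2  2  3  4  5  6  7  8
 f  3  3  3  3  4  5  6  7  8
 n  4  4  4  4  3  4  5  6  7
 c  5  5  5  4  4  4  5  6  7
 m  6  6  6  5  5  5  5  5  6

7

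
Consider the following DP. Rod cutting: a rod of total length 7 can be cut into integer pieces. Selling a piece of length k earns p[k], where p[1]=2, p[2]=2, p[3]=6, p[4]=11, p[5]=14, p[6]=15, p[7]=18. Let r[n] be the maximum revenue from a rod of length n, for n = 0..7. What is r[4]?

11

   n    0    1    2    3    4    5    6    7
r[n]    0    2    4    6   11   14   16   18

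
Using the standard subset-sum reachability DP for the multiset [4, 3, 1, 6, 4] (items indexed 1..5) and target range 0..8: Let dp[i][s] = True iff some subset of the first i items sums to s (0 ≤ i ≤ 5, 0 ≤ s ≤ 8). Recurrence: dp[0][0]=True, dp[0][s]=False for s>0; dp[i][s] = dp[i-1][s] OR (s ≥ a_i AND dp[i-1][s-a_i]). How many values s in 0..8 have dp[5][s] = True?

8

i\s   0   1   2   3   4   5   6   7   8
  0   T   F   F   F   F   F   F   F   F
  1   T   F   F   F   T   F   F   F   F
  2   T   F   F   T   T   F   F   T   F
  3   T   T   F   T   T   T   F   T   T
  4   T   T   F   T   T   T   T   T   T
  5   T   T   F   T   T   T   T   T   T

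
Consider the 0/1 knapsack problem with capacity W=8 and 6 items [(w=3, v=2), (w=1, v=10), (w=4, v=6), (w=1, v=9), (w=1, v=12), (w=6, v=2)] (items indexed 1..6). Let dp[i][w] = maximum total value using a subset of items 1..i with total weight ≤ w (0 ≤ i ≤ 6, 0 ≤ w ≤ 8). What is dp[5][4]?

31

i\w   0   1   2   3   4   5   6   7   8
  0   0   0   0   0   0   0   0   0   0
  1   0   0   0   2   2   2   2   2   2
  2   0  10  10  10  12  12  12  12  12
  3   0  10  10  10  12  16  16  16  18
  4   0  10  19  19  19  21  25  25  25
  5   0  12  22  31  31  31  33  37  37
  6   0  12  22  31  31  31  33  37  37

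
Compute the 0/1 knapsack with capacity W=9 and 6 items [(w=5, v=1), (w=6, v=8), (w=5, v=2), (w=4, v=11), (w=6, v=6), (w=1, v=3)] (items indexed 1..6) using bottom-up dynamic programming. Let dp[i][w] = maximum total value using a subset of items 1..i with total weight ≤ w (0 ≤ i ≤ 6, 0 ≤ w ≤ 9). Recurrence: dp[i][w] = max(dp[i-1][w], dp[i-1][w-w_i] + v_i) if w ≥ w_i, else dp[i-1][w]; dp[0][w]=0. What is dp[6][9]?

i\w   0   1   2   3   4   5   6   7   8   9
  0   0   0   0   0   0   0   0   0   0   0
  1   0   0   0   0   0   1   1   1   1   1
  2   0   0   0   0   0   1   8   8   8   8
  3   0   0   0   0   0   2   8   8   8   8
  4   0   0   0   0  11  11  11  11  11  13
  5   0   0   0   0  11  11  11  11  11  13
  6   0   3   3   3  11  14  14  14  14  14

14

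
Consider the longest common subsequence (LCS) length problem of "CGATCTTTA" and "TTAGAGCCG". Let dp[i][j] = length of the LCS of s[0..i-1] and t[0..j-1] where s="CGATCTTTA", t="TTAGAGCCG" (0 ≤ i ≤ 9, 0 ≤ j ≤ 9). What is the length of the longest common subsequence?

   ''  T  T  A  G  A  G  C  C  G
''  0  0  0  0  0  0  0  0  0  0
 C  0  0  0  0  0  0  0  1  1  1
 G  0  0  0  0  1  1  1  1  1  2
 A  0  0  0  1  1  2  2  2  2  2
 T  0  1  1  1  1  2  2  2  2  2
 C  0  1  1  1  1  2  2  3  3  3
 T  0  1  2  2  2  2  2  3  3  3
 T  0  1  2  2  2  2  2  3  3  3
 T  0  1  2  2  2  2  2  3  3  3
 A  0  1  2  3  3  3  3  3  3  3

3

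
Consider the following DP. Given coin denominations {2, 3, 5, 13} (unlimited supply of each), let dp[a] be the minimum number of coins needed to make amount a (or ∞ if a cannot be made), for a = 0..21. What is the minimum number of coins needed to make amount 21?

 a  0  1  2  3  4  5  6  7  8  9 10 11 12 13 14 15 16 17 18 19 20 21
dp  0  -  1  1  2  1  2  2  2  3  2  3  3  1  4  2  2  3  2  3  3  3
(- denotes ∞ / unreachable)

3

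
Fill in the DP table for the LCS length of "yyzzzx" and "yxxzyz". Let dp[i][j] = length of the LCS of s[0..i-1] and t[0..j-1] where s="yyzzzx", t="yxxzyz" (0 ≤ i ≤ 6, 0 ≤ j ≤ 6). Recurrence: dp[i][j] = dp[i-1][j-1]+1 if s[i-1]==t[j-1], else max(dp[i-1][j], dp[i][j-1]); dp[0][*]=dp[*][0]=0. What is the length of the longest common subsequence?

3

   ''  y  x  x  z  y  z
''  0  0  0  0  0  0  0
 y  0  1  1  1  1  1  1
 y  0  1  1  1  1  2  2
 z  0  1  1  1  2  2  3
 z  0  1  1  1  2  2  3
 z  0  1  1  1  2  2  3
 x  0  1  2  2  2  2  3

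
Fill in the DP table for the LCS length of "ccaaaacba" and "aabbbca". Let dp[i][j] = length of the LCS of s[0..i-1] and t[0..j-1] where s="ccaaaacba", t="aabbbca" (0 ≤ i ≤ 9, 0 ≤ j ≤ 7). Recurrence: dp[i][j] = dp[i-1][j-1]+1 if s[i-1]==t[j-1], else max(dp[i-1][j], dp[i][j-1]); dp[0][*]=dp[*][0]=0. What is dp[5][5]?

   ''  a  a  b  b  b  c  a
''  0  0  0  0  0  0  0  0
 c  0  0  0  0  0  0  1  1
 c  0  0  0  0  0  0  1  1
 a  0  1  1  1  1  1  1  2
 a  0  1  2  2  2  2  2  2
 a  0  1  2  2  2  2  2  3
 a  0  1  2  2  2  2  2  3
 c  0  1  2  2  2  2  3  3
 b  0  1  2  3  3  3  3  3
 a  0  1  2  3  3  3  3  4

2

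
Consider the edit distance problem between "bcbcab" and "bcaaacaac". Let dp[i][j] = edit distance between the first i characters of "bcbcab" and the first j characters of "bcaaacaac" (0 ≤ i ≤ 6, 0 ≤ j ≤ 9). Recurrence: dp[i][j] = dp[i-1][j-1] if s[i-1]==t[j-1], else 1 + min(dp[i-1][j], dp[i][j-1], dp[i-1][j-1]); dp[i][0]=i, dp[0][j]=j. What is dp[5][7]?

   ''  b  c  a  a  a  c  a  a  c
''  0  1  2  3  4  5  6  7  8  9
 b  1  0  1  2  3  4  5  6  7  8
 c  2  1  0  1  2  3  4  5  6  7
 b  3  2  1  1  2  3  4  5  6  7
 c  4  3  2  2  2  3  3  4  5  6
 a  5  4  3  2  2  2  3  3  4  5
 b  6  5  4  3  3  3  3  4  4  5

3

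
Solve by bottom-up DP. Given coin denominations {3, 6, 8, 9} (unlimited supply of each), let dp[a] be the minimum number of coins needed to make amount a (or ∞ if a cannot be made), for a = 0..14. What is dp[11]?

2

 a  0  1  2  3  4  5  6  7  8  9 10 11 12 13 14
dp  0  -  -  1  -  -  1  -  1  1  -  2  2  -  2
(- denotes ∞ / unreachable)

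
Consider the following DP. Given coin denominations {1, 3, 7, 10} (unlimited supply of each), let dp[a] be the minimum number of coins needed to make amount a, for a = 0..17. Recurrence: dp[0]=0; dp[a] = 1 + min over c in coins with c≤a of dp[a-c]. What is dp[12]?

 a  0  1  2  3  4  5  6  7  8  9 10 11 12 13 14 15 16 17
dp  0  1  2  1  2  3  2  1  2  3  1  2  3  2  2  3  3  2

3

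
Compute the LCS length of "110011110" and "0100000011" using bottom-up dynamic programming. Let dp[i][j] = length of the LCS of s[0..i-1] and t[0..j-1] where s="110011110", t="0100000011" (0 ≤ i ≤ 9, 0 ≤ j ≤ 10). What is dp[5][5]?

   ''  0  1  0  0  0  0  0  0  1  1
''  0  0  0  0  0  0  0  0  0  0  0
 1  0  0  1  1  1  1  1  1  1  1  1
 1  0  0  1  1  1  1  1  1  1  2  2
 0  0  1  1  2  2  2  2  2  2  2  2
 0  0  1  1  2  3  3  3  3  3  3  3
 1  0  1  2  2  3  3  3  3  3  4  4
 1  0  1  2  2  3  3  3  3  3  4  5
 1  0  1  2  2  3  3  3  3  3  4  5
 1  0  1  2  2  3  3  3  3  3  4  5
 0  0  1  2  3  3  4  4  4  4  4  5

3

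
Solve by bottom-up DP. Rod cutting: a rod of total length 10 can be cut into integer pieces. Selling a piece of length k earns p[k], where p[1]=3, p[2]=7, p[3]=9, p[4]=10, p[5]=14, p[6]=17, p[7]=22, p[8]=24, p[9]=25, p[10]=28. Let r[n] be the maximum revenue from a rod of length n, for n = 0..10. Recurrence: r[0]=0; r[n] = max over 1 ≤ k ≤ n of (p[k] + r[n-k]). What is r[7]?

24

   n    0    1    2    3    4    5    6    7    8    9   10
r[n]    0    3    7   10   14   17   21   24   28   31   35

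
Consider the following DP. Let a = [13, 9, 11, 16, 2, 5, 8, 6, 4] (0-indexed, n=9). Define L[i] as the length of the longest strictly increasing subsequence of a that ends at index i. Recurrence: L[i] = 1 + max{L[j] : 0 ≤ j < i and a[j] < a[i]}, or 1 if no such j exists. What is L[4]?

   i    0    1    2    3    4    5    6    7    8
a[i]   13    9   11   16    2    5    8    6    4
L[i]    1    1    2    3    1    2    3    3    2

1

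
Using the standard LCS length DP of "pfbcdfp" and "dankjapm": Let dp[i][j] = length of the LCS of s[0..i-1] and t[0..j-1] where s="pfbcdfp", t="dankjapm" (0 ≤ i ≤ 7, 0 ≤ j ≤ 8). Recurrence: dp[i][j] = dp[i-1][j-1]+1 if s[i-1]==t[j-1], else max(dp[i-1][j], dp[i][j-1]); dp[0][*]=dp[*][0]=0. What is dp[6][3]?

   ''  d  a  n  k  j  a  p  m
''  0  0  0  0  0  0  0  0  0
 p  0  0  0  0  0  0  0  1  1
 f  0  0  0  0  0  0  0  1  1
 b  0  0  0  0  0  0  0  1  1
 c  0  0  0  0  0  0  0  1  1
 d  0  1  1  1  1  1  1  1  1
 f  0  1  1  1  1  1  1  1  1
 p  0  1  1  1  1  1  1  2  2

1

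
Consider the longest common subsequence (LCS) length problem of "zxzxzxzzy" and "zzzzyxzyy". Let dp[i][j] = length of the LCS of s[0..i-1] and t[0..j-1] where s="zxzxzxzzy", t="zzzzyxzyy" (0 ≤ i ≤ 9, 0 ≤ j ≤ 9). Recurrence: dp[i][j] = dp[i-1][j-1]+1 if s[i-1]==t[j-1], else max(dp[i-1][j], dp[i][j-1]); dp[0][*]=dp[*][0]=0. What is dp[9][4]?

   ''  z  z  z  z  y  x  z  y  y
''  0  0  0  0  0  0  0  0  0  0
 z  0  1  1  1  1  1  1  1  1  1
 x  0  1  1  1  1  1  2  2  2  2
 z  0  1  2  2  2  2  2  3  3  3
 x  0  1  2  2  2  2  3  3  3  3
 z  0  1  2  3  3  3  3  4  4  4
 x  0  1  2  3  3  3  4  4  4  4
 z  0  1  2  3  4  4  4  5  5  5
 z  0  1  2  3  4  4  4  5  5  5
 y  0  1  2  3  4  5  5  5  6  6

4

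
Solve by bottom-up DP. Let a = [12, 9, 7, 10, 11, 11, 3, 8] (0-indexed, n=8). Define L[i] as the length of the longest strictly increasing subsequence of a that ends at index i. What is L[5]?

3

   i    0    1    2    3    4    5    6    7
a[i]   12    9    7   10   11   11    3    8
L[i]    1    1    1    2    3    3    1    2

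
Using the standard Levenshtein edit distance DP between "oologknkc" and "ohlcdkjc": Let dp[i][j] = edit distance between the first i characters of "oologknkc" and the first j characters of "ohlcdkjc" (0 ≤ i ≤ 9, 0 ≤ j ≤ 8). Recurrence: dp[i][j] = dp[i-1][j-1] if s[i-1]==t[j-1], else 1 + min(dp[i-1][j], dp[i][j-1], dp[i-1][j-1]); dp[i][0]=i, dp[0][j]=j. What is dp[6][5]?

4

   ''  o  h  l  c  d  k  j  c
''  0  1  2  3  4  5  6  7  8
 o  1  0  1  2  3  4  5  6  7
 o  2  1  1  2  3  4  5  6  7
 l  3  2  2  1  2  3  4  5  6
 o  4  3  3  2  2  3  4  5  6
 g  5  4  4  3  3  3  4  5  6
 k  6  5  5  4  4  4  3  4  5
 n  7  6  6  5  5  5  4  4  5
 k  8  7  7  6  6  6  5  5  5
 c  9  8  8  7  6  7  6  6  5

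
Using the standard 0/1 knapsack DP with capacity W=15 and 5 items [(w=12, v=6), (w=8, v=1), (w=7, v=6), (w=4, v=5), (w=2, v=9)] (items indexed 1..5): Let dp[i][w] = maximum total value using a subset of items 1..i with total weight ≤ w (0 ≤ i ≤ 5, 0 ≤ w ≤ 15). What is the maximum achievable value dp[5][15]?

20

i\w   0   1   2   3   4   5   6   7   8   9  10  11  12  13  14  15
  0   0   0   0   0   0   0   0   0   0   0   0   0   0   0   0   0
  1   0   0   0   0   0   0   0   0   0   0   0   0   6   6   6   6
  2   0   0   0   0   0   0   0   0   1   1   1   1   6   6   6   6
  3   0   0   0   0   0   0   0   6   6   6   6   6   6   6   6   7
  4   0   0   0   0   5   5   5   6   6   6   6  11  11  11  11  11
  5   0   0   9   9   9   9  14  14  14  15  15  15  15  20  20  20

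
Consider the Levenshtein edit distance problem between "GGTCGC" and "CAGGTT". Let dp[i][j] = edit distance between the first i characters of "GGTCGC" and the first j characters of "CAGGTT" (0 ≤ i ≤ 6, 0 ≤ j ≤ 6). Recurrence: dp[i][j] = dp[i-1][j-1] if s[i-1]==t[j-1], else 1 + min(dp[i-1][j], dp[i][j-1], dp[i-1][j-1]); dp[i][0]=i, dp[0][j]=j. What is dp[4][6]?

   ''  C  A  G  G  T  T
''  0  1  2  3  4  5  6
 G  1  1  2  2  3  4  5
 G  2  2  2  2  2  3  4
 T  3  3  3  3  3  2  3
 C  4  3  4  4  4  3  3
 G  5  4  4  4  4  4  4
 C  6  5  5  5  5  5  5

3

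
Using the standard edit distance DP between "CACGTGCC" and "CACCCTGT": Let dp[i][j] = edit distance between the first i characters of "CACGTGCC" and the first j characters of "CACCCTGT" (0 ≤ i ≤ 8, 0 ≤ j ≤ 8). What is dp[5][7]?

   ''  C  A  C  C  C  T  G  T
''  0  1  2  3  4  5  6  7  8
 C  1  0  1  2  3  4  5  6  7
 A  2  1  0  1  2  3  4  5  6
 C  3  2  1  0  1  2  3  4  5
 G  4  3  2  1  1  2  3  3  4
 T  5  4  3  2  2  2  2  3  3
 G  6  5  4  3  3  3  3  2  3
 C  7  6  5  4  3  3  4  3  3
 C  8  7  6  5  4  3  4  4  4

3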